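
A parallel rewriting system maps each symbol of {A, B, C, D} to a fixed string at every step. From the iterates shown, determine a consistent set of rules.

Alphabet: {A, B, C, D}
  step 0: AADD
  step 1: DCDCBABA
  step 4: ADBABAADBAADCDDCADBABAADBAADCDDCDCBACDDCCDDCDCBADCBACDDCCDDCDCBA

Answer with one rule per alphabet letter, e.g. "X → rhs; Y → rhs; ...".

  step 0 ⇒ step 1: AADD ⇒ DC·DC·BA·BA
    A ↦ DC
    D ↦ BA
    B ↦ CD  (constrained at step 1)
    C ↦ AD  (constrained at step 1)

A->DC, B->CD, C->AD, D->BA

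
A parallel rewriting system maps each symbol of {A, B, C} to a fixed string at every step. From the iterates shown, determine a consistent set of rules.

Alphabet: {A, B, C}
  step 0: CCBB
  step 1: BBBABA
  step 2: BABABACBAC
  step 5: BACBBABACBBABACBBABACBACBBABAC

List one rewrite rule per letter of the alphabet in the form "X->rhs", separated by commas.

  step 1 ⇒ step 2: BBBABA ⇒ BA·BA·BA·C·BA·C
    A ↦ C
    B ↦ BA
  step 0 ⇒ step 1: CCBB ⇒ B·B·BA·BA
    C ↦ B

A->C, B->BA, C->B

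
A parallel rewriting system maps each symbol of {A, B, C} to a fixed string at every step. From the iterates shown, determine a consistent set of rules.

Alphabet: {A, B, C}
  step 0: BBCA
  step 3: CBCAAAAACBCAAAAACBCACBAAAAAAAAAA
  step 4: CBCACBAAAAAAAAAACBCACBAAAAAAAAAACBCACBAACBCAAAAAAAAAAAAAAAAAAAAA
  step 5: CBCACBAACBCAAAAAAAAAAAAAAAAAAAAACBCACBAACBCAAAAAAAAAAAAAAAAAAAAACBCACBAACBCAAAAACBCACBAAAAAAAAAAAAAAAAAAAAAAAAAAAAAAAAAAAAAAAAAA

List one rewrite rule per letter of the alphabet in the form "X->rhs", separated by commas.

A->AA, B->CA, C->CB

  step 4 ⇒ step 5: CBCACBAAAAAAAAAACBCACBAAAAAAAAAACBCACBAACBCAAAAAAAAAAAAAAAAAAAAA ⇒ CB·CA·CB·AA·CB·CA·AA·AA·AA·AA·AA·AA·AA·AA·AA·AA·CB·CA·CB·AA·CB·CA·AA·AA·AA·AA·AA·AA·AA·AA·AA·AA·CB·CA·CB·AA·CB·CA·AA·AA·CB·CA·CB·AA·AA·AA·AA·AA·AA·AA·AA·AA·AA·AA·AA·AA·AA·AA·AA·AA·AA·AA·AA·AA
    A ↦ AA
    B ↦ CA
    C ↦ CB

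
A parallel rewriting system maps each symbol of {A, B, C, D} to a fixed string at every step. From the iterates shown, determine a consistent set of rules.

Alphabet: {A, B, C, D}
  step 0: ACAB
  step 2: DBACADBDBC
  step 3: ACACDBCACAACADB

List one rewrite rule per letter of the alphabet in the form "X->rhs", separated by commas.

A->C, B->CA, C->DB, D->A

  step 2 ⇒ step 3: DBACADBDBC ⇒ A·CA·C·DB·C·A·CA·A·CA·DB
    A ↦ C
    B ↦ CA
    C ↦ DB
    D ↦ A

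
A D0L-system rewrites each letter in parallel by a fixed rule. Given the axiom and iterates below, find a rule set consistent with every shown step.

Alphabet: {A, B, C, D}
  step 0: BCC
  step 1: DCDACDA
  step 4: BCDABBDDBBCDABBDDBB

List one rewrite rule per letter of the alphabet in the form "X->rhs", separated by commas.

A->B, B->D, C->CDA, D->B

  step 0 ⇒ step 1: BCC ⇒ D·CDA·CDA
    B ↦ D
    C ↦ CDA
    A ↦ B  (constrained at step 1)
    D ↦ B  (constrained at step 1)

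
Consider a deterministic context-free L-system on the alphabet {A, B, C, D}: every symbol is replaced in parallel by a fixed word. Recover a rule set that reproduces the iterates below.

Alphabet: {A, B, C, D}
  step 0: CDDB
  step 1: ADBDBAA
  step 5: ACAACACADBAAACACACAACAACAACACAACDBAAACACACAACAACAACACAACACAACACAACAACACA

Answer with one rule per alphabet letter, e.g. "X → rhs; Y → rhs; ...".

  step 0 ⇒ step 1: CDDB ⇒ A·DB·DB·AA
    B ↦ AA
    C ↦ A
    D ↦ DB
    A ↦ AC  (constrained at step 1)

A->AC, B->AA, C->A, D->DB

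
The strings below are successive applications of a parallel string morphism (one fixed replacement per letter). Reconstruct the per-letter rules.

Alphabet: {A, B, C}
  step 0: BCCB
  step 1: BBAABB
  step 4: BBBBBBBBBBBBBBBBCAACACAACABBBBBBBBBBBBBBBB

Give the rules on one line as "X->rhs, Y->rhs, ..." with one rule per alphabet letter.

A->CA, B->BB, C->A

  step 0 ⇒ step 1: BCCB ⇒ BB·A·A·BB
    B ↦ BB
    C ↦ A
    A ↦ CA  (constrained at step 1)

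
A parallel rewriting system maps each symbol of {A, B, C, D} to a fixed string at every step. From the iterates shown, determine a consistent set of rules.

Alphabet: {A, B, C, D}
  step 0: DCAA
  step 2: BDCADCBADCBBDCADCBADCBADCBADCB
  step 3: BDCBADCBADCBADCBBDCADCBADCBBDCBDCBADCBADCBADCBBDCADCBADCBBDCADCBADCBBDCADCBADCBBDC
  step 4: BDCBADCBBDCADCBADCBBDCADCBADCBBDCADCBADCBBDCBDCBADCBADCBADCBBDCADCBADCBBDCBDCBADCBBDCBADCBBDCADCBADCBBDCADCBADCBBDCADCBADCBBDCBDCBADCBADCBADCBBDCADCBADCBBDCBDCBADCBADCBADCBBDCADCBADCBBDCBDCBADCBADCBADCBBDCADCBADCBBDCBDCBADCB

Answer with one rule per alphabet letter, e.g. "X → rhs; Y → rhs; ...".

  step 3 ⇒ step 4: BDCBADCBADCBADCBBDCADCBADCBBDCBDCBADCBADCBADCBBDCADCBADCBBDCADCBADCBBDCADCBADCBBDC ⇒ BDC·BA·DCB·BDC·ADC·BA·DCB·BDC·ADC·BA·DCB·BDC·ADC·BA·DCB·BDC·BDC·BA·DCB·ADC·BA·DCB·BDC·ADC·BA·DCB·BDC·BDC·BA·DCB·BDC·BA·DCB·BDC·ADC·BA·DCB·BDC·ADC·BA·DCB·BDC·ADC·BA·DCB·BDC·BDC·BA·DCB·ADC·BA·DCB·BDC·ADC·BA·DCB·BDC·BDC·BA·DCB·ADC·BA·DCB·BDC·ADC·BA·DCB·BDC·BDC·BA·DCB·ADC·BA·DCB·BDC·ADC·BA·DCB·BDC·BDC·BA·DCB
    A ↦ ADC
    B ↦ BDC
    C ↦ DCB
    D ↦ BA

A->ADC, B->BDC, C->DCB, D->BA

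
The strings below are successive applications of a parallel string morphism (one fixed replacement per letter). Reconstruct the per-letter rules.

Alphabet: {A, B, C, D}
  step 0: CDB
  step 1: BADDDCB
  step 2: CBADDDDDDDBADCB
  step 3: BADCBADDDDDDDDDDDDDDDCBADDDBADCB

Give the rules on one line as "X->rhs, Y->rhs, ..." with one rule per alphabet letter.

  step 2 ⇒ step 3: CBADDDDDDDBADCB ⇒ BAD·CB·AD·DD·DD·DD·DD·DD·DD·DD·CB·AD·DD·BAD·CB
    A ↦ AD
    B ↦ CB
    C ↦ BAD
    D ↦ DD

A->AD, B->CB, C->BAD, D->DD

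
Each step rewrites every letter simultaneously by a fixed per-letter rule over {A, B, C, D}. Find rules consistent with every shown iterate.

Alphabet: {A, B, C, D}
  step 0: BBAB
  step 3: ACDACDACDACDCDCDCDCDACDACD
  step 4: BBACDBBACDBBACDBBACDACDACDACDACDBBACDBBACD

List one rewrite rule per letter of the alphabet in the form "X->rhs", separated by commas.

  step 3 ⇒ step 4: ACDACDACDACDCDCDCDCDACDACD ⇒ BB·A·CD·BB·A·CD·BB·A·CD·BB·A·CD·A·CD·A·CD·A·CD·A·CD·BB·A·CD·BB·A·CD
    A ↦ BB
    C ↦ A
    D ↦ CD
    B ↦ DD  (constrained at step 0)

A->BB, B->DD, C->A, D->CD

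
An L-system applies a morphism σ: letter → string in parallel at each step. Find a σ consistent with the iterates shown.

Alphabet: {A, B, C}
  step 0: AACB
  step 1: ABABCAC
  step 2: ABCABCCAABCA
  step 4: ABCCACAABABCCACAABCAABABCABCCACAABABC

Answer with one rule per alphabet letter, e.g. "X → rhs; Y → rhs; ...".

A->AB, B->C, C->CA

  step 1 ⇒ step 2: ABABCAC ⇒ AB·C·AB·C·CA·AB·CA
    A ↦ AB
    B ↦ C
    C ↦ CA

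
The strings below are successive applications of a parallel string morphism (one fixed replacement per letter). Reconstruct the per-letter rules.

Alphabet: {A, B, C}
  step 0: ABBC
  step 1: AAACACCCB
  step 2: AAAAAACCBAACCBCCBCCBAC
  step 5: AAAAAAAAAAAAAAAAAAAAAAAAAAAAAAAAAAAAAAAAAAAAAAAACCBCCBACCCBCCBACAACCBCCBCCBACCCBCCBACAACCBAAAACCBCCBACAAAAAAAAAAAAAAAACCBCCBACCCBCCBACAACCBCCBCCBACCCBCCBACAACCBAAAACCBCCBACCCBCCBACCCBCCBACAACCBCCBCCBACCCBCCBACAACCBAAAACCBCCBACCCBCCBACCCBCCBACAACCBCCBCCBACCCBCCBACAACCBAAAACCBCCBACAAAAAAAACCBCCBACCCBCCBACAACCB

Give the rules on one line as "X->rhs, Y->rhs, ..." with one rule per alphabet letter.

  step 1 ⇒ step 2: AAACACCCB ⇒ AA·AA·AA·CCB·AA·CCB·CCB·CCB·AC
    A ↦ AA
    B ↦ AC
    C ↦ CCB

A->AA, B->AC, C->CCB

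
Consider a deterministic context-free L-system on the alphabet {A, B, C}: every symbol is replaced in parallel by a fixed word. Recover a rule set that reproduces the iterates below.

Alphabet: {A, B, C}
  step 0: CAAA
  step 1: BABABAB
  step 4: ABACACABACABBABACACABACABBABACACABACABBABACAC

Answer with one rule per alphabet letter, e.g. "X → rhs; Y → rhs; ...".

  step 0 ⇒ step 1: CAAA ⇒ B·AB·AB·AB
    A ↦ AB
    C ↦ B
    B ↦ AC  (constrained at step 1)

A->AB, B->AC, C->B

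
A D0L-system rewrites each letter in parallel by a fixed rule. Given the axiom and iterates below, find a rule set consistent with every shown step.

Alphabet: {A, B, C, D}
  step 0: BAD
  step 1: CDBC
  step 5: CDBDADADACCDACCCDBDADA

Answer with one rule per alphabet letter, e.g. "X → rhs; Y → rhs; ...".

A->DB, B->C, C->DA, D->C

  step 0 ⇒ step 1: BAD ⇒ C·DB·C
    A ↦ DB
    B ↦ C
    D ↦ C
    C ↦ DA  (constrained at step 1)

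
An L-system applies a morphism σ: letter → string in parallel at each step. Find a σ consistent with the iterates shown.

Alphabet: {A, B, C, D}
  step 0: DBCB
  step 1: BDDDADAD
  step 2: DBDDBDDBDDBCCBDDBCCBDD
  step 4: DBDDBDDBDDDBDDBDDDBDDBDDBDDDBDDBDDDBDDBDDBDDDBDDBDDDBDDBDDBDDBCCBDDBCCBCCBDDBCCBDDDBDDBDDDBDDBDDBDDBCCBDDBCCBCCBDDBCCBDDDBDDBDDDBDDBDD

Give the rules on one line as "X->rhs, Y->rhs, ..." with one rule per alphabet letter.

A->BCC, B->D, C->ADA, D->BDD

  step 1 ⇒ step 2: BDDDADAD ⇒ D·BDD·BDD·BDD·BCC·BDD·BCC·BDD
    A ↦ BCC
    B ↦ D
    D ↦ BDD
  step 0 ⇒ step 1: DBCB ⇒ BDD·D·ADA·D
    C ↦ ADA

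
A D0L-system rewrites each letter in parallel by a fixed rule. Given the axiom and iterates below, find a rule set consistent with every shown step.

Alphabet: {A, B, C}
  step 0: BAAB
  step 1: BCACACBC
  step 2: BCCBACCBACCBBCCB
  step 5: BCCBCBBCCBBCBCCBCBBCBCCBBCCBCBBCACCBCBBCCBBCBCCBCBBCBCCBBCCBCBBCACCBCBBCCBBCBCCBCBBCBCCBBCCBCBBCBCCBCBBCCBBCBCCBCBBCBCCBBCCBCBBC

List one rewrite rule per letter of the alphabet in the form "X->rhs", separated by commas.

A->AC, B->BC, C->CB

  step 1 ⇒ step 2: BCACACBC ⇒ BC·CB·AC·CB·AC·CB·BC·CB
    A ↦ AC
    B ↦ BC
    C ↦ CB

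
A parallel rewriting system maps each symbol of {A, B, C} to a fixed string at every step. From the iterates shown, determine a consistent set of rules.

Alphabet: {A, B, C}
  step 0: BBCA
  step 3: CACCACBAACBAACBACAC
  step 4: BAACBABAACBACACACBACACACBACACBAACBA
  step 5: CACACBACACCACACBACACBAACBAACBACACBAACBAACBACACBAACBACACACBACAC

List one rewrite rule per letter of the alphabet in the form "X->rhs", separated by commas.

  step 4 ⇒ step 5: BAACBABAACBACACACBACACACBACACBAACBA ⇒ C·AC·AC·BA·C·AC·C·AC·AC·BA·C·AC·BA·AC·BA·AC·BA·C·AC·BA·AC·BA·AC·BA·C·AC·BA·AC·BA·C·AC·AC·BA·C·AC
    A ↦ AC
    B ↦ C
    C ↦ BA

A->AC, B->C, C->BA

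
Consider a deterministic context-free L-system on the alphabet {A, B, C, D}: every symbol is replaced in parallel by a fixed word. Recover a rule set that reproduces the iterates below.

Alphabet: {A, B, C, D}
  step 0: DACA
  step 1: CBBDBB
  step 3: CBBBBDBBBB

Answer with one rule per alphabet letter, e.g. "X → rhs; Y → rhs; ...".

  step 0 ⇒ step 1: DACA ⇒ C·BB·D·BB
    A ↦ BB
    C ↦ D
    D ↦ C
    B ↦ A  (constrained at step 1)

A->BB, B->A, C->D, D->C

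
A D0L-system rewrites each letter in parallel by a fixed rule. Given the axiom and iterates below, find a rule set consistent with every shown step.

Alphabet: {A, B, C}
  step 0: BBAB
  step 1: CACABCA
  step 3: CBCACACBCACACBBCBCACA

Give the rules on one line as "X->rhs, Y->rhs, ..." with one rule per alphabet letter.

  step 0 ⇒ step 1: BBAB ⇒ CA·CA·B·CA
    A ↦ B
    B ↦ CA
    C ↦ CB  (constrained at step 1)

A->B, B->CA, C->CB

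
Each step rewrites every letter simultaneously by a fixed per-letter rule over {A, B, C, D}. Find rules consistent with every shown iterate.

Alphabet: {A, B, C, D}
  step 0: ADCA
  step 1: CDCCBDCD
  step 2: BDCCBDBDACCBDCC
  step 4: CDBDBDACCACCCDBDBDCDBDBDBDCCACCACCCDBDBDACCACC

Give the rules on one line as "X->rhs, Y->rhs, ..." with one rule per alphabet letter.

  step 1 ⇒ step 2: CDCCBDCD ⇒ BD·CC·BD·BD·A·CC·BD·CC
    B ↦ A
    C ↦ BD
    D ↦ CC
  step 0 ⇒ step 1: ADCA ⇒ CD·CC·BD·CD
    A ↦ CD

A->CD, B->A, C->BD, D->CC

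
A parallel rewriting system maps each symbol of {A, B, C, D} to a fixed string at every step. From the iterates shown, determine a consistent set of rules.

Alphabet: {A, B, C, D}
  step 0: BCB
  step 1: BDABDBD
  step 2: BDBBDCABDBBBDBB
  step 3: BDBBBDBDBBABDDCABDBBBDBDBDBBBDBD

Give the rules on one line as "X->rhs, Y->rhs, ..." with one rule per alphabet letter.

A->DCA, B->BD, C->ABD, D->BB

  step 2 ⇒ step 3: BDBBDCABDBBBDBB ⇒ BD·BB·BD·BD·BB·ABD·DCA·BD·BB·BD·BD·BD·BB·BD·BD
    A ↦ DCA
    B ↦ BD
    C ↦ ABD
    D ↦ BB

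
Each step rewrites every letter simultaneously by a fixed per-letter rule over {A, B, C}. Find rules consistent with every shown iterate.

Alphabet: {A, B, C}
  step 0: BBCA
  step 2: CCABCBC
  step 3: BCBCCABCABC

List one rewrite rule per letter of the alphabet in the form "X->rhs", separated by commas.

A->C, B->A, C->BC

  step 2 ⇒ step 3: CCABCBC ⇒ BC·BC·C·A·BC·A·BC
    A ↦ C
    B ↦ A
    C ↦ BC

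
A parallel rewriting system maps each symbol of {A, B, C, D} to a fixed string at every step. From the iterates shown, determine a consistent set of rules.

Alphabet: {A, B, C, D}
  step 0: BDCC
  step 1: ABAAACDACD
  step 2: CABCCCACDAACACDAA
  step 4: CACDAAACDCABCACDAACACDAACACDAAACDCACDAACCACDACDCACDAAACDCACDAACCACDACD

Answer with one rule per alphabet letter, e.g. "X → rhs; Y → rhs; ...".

  step 1 ⇒ step 2: ABAAACDACD ⇒ C·AB·C·C·C·ACD·AA·C·ACD·AA
    A ↦ C
    B ↦ AB
    C ↦ ACD
    D ↦ AA

A->C, B->AB, C->ACD, D->AA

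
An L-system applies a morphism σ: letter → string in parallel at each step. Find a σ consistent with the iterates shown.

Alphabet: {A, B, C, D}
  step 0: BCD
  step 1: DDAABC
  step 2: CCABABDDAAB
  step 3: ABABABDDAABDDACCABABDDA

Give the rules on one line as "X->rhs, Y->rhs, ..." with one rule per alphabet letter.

  step 2 ⇒ step 3: CCABABDDAAB ⇒ AB·AB·AB·DDA·AB·DDA·C·C·AB·AB·DDA
    A ↦ AB
    B ↦ DDA
    C ↦ AB
    D ↦ C

A->AB, B->DDA, C->AB, D->C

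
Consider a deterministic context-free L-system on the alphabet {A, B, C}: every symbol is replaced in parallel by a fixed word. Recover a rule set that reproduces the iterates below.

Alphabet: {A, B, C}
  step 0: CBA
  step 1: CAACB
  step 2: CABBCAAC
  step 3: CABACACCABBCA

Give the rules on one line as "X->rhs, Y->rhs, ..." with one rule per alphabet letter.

A->B, B->AC, C->CA

  step 2 ⇒ step 3: CABBCAAC ⇒ CA·B·AC·AC·CA·B·B·CA
    A ↦ B
    B ↦ AC
    C ↦ CA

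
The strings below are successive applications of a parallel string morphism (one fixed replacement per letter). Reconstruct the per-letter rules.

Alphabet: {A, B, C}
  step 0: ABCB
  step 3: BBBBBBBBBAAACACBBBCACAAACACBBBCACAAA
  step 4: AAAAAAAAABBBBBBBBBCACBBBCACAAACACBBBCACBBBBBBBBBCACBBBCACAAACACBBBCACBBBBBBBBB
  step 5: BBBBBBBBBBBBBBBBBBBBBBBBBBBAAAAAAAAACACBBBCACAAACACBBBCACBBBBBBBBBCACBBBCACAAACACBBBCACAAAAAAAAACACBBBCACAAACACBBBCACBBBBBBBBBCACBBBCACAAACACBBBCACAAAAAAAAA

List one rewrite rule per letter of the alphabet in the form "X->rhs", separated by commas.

  step 4 ⇒ step 5: AAAAAAAAABBBBBBBBBCACBBBCACAAACACBBBCACBBBBBBBBBCACBBBCACAAACACBBBCACBBBBBBBBB ⇒ BBB·BBB·BBB·BBB·BBB·BBB·BBB·BBB·BBB·A·A·A·A·A·A·A·A·A·CAC·BBB·CAC·A·A·A·CAC·BBB·CAC·BBB·BBB·BBB·CAC·BBB·CAC·A·A·A·CAC·BBB·CAC·A·A·A·A·A·A·A·A·A·CAC·BBB·CAC·A·A·A·CAC·BBB·CAC·BBB·BBB·BBB·CAC·BBB·CAC·A·A·A·CAC·BBB·CAC·A·A·A·A·A·A·A·A·A
    A ↦ BBB
    B ↦ A
    C ↦ CAC

A->BBB, B->A, C->CAC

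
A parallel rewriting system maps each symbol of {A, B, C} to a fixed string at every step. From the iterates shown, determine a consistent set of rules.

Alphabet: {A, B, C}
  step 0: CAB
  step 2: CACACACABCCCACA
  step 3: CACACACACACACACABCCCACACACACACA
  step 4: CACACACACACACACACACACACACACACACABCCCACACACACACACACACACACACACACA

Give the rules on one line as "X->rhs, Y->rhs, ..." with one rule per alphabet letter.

A->CA, B->BCC, C->CA

  step 3 ⇒ step 4: CACACACACACACACABCCCACACACACACA ⇒ CA·CA·CA·CA·CA·CA·CA·CA·CA·CA·CA·CA·CA·CA·CA·CA·BCC·CA·CA·CA·CA·CA·CA·CA·CA·CA·CA·CA·CA·CA·CA
    A ↦ CA
    B ↦ BCC
    C ↦ CA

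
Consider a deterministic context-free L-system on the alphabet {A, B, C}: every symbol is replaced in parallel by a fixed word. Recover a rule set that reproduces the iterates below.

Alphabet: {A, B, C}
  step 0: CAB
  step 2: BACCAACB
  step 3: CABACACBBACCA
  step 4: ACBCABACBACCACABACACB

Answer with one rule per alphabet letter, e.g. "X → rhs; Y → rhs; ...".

  step 3 ⇒ step 4: CABACACBBACCA ⇒ AC·B·CA·B·AC·B·AC·CA·CA·B·AC·AC·B
    A ↦ B
    B ↦ CA
    C ↦ AC

A->B, B->CA, C->AC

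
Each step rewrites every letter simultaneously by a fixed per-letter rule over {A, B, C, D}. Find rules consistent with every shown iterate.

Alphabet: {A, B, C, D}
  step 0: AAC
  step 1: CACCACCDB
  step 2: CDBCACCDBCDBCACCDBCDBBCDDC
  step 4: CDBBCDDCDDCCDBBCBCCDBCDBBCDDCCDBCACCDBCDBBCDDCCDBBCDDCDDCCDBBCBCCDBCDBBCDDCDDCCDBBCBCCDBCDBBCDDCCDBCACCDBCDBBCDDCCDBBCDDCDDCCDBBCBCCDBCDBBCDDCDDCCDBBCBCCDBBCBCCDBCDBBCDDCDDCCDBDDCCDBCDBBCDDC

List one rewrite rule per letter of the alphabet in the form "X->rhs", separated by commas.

  step 1 ⇒ step 2: CACCACCDB ⇒ CDB·CAC·CDB·CDB·CAC·CDB·CDB·BC·DDC
    A ↦ CAC
    B ↦ DDC
    C ↦ CDB
    D ↦ BC

A->CAC, B->DDC, C->CDB, D->BC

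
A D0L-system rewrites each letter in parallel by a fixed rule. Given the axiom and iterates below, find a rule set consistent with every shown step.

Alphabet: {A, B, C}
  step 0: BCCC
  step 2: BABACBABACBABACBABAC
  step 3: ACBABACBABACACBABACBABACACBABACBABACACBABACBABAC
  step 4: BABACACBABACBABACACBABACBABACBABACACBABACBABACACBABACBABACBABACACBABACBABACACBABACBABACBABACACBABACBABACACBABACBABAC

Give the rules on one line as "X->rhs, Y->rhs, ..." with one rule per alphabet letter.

A->BAB, B->AC, C->AC

  step 3 ⇒ step 4: ACBABACBABACACBABACBABACACBABACBABACACBABACBABAC ⇒ BAB·AC·AC·BAB·AC·BAB·AC·AC·BAB·AC·BAB·AC·BAB·AC·AC·BAB·AC·BAB·AC·AC·BAB·AC·BAB·AC·BAB·AC·AC·BAB·AC·BAB·AC·AC·BAB·AC·BAB·AC·BAB·AC·AC·BAB·AC·BAB·AC·AC·BAB·AC·BAB·AC
    A ↦ BAB
    B ↦ AC
    C ↦ AC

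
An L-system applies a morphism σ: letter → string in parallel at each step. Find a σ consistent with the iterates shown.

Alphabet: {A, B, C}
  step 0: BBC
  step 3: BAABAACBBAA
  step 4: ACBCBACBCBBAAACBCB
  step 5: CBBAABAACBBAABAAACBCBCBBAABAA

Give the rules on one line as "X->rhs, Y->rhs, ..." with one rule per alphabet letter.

A->CB, B->A, C->BA

  step 4 ⇒ step 5: ACBCBACBCBBAAACBCB ⇒ CB·BA·A·BA·A·CB·BA·A·BA·A·A·CB·CB·CB·BA·A·BA·A
    A ↦ CB
    B ↦ A
    C ↦ BA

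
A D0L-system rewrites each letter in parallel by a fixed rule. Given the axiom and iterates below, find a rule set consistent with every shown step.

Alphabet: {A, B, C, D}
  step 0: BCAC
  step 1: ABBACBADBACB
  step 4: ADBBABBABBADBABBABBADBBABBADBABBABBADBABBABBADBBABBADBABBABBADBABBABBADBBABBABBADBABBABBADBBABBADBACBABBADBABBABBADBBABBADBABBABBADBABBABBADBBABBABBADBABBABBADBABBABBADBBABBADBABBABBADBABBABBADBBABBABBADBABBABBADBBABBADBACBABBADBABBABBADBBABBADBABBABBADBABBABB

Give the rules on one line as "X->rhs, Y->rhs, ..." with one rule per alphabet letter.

  step 0 ⇒ step 1: BCAC ⇒ ABB·ACB·ADB·ACB
    A ↦ ADB
    B ↦ ABB
    C ↦ ACB
    D ↦ B  (constrained at step 1)

A->ADB, B->ABB, C->ACB, D->B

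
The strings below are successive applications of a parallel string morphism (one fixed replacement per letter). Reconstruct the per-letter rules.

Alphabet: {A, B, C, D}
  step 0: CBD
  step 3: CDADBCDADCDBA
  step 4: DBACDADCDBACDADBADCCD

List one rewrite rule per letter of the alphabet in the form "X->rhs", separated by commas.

A->CD, B->DC, C->DB, D->A

  step 3 ⇒ step 4: CDADBCDADCDBA ⇒ DB·A·CD·A·DC·DB·A·CD·A·DB·A·DC·CD
    A ↦ CD
    B ↦ DC
    C ↦ DB
    D ↦ A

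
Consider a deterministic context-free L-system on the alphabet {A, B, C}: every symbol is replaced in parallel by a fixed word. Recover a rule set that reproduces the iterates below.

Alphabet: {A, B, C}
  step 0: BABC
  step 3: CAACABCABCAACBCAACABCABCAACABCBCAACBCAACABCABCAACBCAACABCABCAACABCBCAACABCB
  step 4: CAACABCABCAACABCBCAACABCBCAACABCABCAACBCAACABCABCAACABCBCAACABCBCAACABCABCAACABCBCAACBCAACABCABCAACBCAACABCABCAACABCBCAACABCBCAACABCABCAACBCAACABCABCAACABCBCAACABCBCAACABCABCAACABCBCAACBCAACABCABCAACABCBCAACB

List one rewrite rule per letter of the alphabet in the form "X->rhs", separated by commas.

A->CAB, B->CB, C->CAA

  step 3 ⇒ step 4: CAACABCABCAACBCAACABCABCAACABCBCAACBCAACABCABCAACBCAACABCABCAACABCBCAACABCB ⇒ CAA·CAB·CAB·CAA·CAB·CB·CAA·CAB·CB·CAA·CAB·CAB·CAA·CB·CAA·CAB·CAB·CAA·CAB·CB·CAA·CAB·CB·CAA·CAB·CAB·CAA·CAB·CB·CAA·CB·CAA·CAB·CAB·CAA·CB·CAA·CAB·CAB·CAA·CAB·CB·CAA·CAB·CB·CAA·CAB·CAB·CAA·CB·CAA·CAB·CAB·CAA·CAB·CB·CAA·CAB·CB·CAA·CAB·CAB·CAA·CAB·CB·CAA·CB·CAA·CAB·CAB·CAA·CAB·CB·CAA·CB
    A ↦ CAB
    B ↦ CB
    C ↦ CAA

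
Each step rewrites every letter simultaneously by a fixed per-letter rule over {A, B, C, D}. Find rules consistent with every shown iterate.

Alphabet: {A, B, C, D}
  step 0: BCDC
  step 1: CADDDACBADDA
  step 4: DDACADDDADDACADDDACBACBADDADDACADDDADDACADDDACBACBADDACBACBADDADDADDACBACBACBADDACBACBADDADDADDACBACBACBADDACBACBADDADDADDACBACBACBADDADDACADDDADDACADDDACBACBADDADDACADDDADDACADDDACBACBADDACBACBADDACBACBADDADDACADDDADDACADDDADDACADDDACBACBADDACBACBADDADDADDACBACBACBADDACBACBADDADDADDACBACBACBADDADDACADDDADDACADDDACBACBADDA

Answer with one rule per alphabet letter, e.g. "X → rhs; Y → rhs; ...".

A->DDA, B->CAD, C->DDA, D->CBA

  step 0 ⇒ step 1: BCDC ⇒ CAD·DDA·CBA·DDA
    B ↦ CAD
    C ↦ DDA
    D ↦ CBA
    A ↦ DDA  (constrained at step 1)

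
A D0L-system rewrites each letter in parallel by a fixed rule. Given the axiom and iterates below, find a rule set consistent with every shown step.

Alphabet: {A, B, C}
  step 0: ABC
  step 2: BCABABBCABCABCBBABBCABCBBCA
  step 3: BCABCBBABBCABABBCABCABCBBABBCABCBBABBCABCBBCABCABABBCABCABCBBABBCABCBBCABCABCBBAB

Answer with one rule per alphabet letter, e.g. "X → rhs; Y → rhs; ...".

A->BAB, B->BCA, C->BCB

  step 2 ⇒ step 3: BCABABBCABCABCBBABBCABCBBCA ⇒ BCA·BCB·BAB·BCA·BAB·BCA·BCA·BCB·BAB·BCA·BCB·BAB·BCA·BCB·BCA·BCA·BAB·BCA·BCA·BCB·BAB·BCA·BCB·BCA·BCA·BCB·BAB
    A ↦ BAB
    B ↦ BCA
    C ↦ BCB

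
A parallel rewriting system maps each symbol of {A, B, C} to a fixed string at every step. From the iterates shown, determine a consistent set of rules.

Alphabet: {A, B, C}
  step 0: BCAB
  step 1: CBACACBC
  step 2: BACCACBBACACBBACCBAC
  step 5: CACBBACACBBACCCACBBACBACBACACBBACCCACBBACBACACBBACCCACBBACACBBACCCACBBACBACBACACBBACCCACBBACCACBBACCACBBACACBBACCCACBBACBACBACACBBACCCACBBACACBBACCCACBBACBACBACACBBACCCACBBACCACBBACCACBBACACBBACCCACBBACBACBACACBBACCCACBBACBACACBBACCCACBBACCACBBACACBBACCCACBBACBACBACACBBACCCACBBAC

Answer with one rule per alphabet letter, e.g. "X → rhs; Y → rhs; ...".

A->ACB, B->C, C->BAC

  step 1 ⇒ step 2: CBACACBC ⇒ BAC·C·ACB·BAC·ACB·BAC·C·BAC
    A ↦ ACB
    B ↦ C
    C ↦ BAC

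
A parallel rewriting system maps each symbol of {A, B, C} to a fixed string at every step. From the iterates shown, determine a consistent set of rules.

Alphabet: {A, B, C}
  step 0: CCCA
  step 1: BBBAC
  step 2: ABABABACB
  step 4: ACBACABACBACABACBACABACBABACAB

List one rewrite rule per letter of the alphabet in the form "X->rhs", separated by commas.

A->AC, B->AB, C->B

  step 1 ⇒ step 2: BBBAC ⇒ AB·AB·AB·AC·B
    A ↦ AC
    B ↦ AB
    C ↦ B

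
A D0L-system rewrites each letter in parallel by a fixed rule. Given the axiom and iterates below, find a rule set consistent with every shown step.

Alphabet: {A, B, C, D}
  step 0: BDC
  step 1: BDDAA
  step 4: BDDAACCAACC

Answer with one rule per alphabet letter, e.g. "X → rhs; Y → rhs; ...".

  step 0 ⇒ step 1: BDC ⇒ BDD·A·A
    B ↦ BDD
    C ↦ A
    D ↦ A
    A ↦ C  (constrained at step 1)

A->C, B->BDD, C->A, D->A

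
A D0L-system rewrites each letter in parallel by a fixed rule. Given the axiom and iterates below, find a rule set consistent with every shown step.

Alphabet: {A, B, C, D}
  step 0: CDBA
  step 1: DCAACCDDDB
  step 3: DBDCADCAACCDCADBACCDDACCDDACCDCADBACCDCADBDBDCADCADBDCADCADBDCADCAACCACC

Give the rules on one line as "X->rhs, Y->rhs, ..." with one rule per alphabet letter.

  step 0 ⇒ step 1: CDBA ⇒ DCA·ACC·DD·DB
    A ↦ DB
    B ↦ DD
    C ↦ DCA
    D ↦ ACC

A->DB, B->DD, C->DCA, D->ACC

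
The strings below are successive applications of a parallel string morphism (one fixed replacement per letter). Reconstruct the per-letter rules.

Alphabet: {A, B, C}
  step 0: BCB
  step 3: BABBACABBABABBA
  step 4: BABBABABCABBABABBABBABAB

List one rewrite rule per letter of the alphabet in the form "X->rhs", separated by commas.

A->B, B->BA, C->CA

  step 3 ⇒ step 4: BABBACABBABABBA ⇒ BA·B·BA·BA·B·CA·B·BA·BA·B·BA·B·BA·BA·B
    A ↦ B
    B ↦ BA
    C ↦ CA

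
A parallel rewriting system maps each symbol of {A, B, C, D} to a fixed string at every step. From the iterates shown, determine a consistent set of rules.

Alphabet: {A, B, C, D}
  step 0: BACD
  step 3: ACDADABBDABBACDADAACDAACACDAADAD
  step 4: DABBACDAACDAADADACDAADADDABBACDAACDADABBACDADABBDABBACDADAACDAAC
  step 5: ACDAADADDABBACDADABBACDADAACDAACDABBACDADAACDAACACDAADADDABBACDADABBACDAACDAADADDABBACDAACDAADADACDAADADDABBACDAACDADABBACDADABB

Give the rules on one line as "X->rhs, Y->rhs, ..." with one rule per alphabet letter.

A->DA, B->AD, C->BB, D->AC

  step 4 ⇒ step 5: DABBACDAACDAADADACDAADADDABBACDAACDADABBACDADABBDABBACDADAACDAAC ⇒ AC·DA·AD·AD·DA·BB·AC·DA·DA·BB·AC·DA·DA·AC·DA·AC·DA·BB·AC·DA·DA·AC·DA·AC·AC·DA·AD·AD·DA·BB·AC·DA·DA·BB·AC·DA·AC·DA·AD·AD·DA·BB·AC·DA·AC·DA·AD·AD·AC·DA·AD·AD·DA·BB·AC·DA·AC·DA·DA·BB·AC·DA·DA·BB
    A ↦ DA
    B ↦ AD
    C ↦ BB
    D ↦ AC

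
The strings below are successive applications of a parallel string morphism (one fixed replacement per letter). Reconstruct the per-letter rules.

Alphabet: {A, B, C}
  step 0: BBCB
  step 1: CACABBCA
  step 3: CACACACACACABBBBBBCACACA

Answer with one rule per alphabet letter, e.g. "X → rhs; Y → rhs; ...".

A->B, B->CA, C->BB

  step 0 ⇒ step 1: BBCB ⇒ CA·CA·BB·CA
    B ↦ CA
    C ↦ BB
    A ↦ B  (constrained at step 1)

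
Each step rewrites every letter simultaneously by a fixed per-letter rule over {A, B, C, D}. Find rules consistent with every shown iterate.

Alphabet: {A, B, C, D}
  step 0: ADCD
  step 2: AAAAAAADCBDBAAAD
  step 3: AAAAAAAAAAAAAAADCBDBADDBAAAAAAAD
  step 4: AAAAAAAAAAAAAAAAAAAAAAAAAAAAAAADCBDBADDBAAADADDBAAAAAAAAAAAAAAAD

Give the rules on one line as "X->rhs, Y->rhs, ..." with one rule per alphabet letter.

A->AA, B->DB, C->CB, D->AD

  step 3 ⇒ step 4: AAAAAAAAAAAAAAADCBDBADDBAAAAAAAD ⇒ AA·AA·AA·AA·AA·AA·AA·AA·AA·AA·AA·AA·AA·AA·AA·AD·CB·DB·AD·DB·AA·AD·AD·DB·AA·AA·AA·AA·AA·AA·AA·AD
    A ↦ AA
    B ↦ DB
    C ↦ CB
    D ↦ AD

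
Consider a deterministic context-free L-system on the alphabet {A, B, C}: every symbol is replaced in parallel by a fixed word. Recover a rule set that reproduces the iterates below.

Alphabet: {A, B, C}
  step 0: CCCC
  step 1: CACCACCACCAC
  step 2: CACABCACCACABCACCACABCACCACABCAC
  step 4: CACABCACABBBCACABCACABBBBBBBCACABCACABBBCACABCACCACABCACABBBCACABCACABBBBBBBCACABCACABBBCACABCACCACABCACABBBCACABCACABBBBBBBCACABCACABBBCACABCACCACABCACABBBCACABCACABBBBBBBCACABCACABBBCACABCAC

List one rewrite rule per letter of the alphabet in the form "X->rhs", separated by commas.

  step 1 ⇒ step 2: CACCACCACCAC ⇒ CAC·AB·CAC·CAC·AB·CAC·CAC·AB·CAC·CAC·AB·CAC
    A ↦ AB
    C ↦ CAC
    B ↦ BB  (constrained at step 2)

A->AB, B->BB, C->CAC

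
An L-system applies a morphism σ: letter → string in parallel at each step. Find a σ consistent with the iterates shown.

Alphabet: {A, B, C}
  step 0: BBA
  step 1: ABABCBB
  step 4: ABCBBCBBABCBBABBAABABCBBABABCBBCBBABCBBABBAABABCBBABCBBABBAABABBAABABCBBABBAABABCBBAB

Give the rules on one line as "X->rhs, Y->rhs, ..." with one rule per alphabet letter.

  step 0 ⇒ step 1: BBA ⇒ AB·AB·CBB
    A ↦ CBB
    B ↦ AB
    C ↦ BA  (constrained at step 1)

A->CBB, B->AB, C->BA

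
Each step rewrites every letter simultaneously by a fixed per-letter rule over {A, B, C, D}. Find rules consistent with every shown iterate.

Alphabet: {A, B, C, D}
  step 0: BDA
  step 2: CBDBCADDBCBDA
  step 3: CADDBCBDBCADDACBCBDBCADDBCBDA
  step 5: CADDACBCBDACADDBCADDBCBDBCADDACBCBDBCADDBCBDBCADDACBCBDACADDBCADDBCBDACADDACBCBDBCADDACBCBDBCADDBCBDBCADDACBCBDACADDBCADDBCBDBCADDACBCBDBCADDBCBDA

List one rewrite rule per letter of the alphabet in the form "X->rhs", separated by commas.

A->DA, B->DB, C->CAD, D->CB

  step 2 ⇒ step 3: CBDBCADDBCBDA ⇒ CAD·DB·CB·DB·CAD·DA·CB·CB·DB·CAD·DB·CB·DA
    A ↦ DA
    B ↦ DB
    C ↦ CAD
    D ↦ CB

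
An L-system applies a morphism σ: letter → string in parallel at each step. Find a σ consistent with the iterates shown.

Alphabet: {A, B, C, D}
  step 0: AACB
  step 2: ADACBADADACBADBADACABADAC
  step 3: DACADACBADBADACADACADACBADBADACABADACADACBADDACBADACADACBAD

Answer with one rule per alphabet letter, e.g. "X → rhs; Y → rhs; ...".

A->DAC, B->BA, C->BAD, D->A

  step 2 ⇒ step 3: ADACBADADACBADBADACABADAC ⇒ DAC·A·DAC·BAD·BA·DAC·A·DAC·A·DAC·BAD·BA·DAC·A·BA·DAC·A·DAC·BAD·DAC·BA·DAC·A·DAC·BAD
    A ↦ DAC
    B ↦ BA
    C ↦ BAD
    D ↦ A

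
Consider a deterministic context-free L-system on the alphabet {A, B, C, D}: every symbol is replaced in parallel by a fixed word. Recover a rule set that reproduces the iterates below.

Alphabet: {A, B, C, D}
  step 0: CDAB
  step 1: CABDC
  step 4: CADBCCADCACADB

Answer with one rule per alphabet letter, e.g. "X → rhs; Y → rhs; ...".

A->D, B->C, C->CA, D->B

  step 0 ⇒ step 1: CDAB ⇒ CA·B·D·C
    A ↦ D
    B ↦ C
    C ↦ CA
    D ↦ B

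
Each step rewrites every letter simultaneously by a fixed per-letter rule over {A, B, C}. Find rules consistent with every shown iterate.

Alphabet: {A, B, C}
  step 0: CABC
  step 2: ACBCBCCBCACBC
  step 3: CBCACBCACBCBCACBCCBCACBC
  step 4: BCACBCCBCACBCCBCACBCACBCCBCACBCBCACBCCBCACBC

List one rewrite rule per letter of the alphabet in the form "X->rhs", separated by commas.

  step 3 ⇒ step 4: CBCACBCACBCBCACBCCBCACBC ⇒ BC·AC·BC·C·BC·AC·BC·C·BC·AC·BC·AC·BC·C·BC·AC·BC·BC·AC·BC·C·BC·AC·BC
    A ↦ C
    B ↦ AC
    C ↦ BC

A->C, B->AC, C->BC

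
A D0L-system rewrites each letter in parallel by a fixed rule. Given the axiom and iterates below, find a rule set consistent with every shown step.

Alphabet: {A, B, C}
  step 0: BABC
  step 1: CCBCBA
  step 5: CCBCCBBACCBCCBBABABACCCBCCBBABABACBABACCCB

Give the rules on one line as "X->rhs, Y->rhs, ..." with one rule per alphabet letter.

A->CB, B->C, C->BA

  step 0 ⇒ step 1: BABC ⇒ C·CB·C·BA
    A ↦ CB
    B ↦ C
    C ↦ BA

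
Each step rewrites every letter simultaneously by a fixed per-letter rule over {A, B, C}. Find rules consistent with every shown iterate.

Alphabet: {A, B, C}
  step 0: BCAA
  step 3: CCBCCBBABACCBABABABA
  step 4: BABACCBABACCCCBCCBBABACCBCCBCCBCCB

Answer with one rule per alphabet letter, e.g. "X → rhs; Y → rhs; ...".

  step 3 ⇒ step 4: CCBCCBBABACCBABABABA ⇒ BA·BA·CC·BA·BA·CC·CC·B·CC·B·BA·BA·CC·B·CC·B·CC·B·CC·B
    A ↦ B
    B ↦ CC
    C ↦ BA

A->B, B->CC, C->BA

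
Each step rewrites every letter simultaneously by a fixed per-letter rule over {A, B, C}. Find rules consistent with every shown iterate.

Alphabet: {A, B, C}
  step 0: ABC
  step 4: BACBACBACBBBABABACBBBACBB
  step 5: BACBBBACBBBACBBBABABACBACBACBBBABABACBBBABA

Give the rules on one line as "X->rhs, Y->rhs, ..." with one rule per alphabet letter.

  step 4 ⇒ step 5: BACBACBACBBBABABACBBBACBB ⇒ BA·C·BB·BA·C·BB·BA·C·BB·BA·BA·BA·C·BA·C·BA·C·BB·BA·BA·BA·C·BB·BA·BA
    A ↦ C
    B ↦ BA
    C ↦ BB

A->C, B->BA, C->BB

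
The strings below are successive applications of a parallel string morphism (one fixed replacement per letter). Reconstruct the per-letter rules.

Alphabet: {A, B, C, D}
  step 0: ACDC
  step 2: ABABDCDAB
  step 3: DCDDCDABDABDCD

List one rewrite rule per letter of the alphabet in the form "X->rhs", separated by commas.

A->D, B->CD, C->D, D->AB

  step 2 ⇒ step 3: ABABDCDAB ⇒ D·CD·D·CD·AB·D·AB·D·CD
    A ↦ D
    B ↦ CD
    C ↦ D
    D ↦ AB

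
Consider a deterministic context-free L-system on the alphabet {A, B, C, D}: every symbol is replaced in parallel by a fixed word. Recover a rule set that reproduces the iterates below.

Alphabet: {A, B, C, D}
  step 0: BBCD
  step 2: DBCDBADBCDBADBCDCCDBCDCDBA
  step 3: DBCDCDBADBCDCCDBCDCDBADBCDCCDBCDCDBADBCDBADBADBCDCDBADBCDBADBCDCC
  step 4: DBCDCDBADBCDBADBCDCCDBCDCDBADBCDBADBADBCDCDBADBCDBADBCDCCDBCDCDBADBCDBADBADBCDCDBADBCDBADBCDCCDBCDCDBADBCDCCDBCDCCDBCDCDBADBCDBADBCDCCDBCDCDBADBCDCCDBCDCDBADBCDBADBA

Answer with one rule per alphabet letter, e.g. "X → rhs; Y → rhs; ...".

  step 3 ⇒ step 4: DBCDCDBADBCDCCDBCDCDBADBCDCCDBCDCDBADBCDBADBADBCDCDBADBCDBADBCDCC ⇒ DBC·DC·DBA·DBC·DBA·DBC·DC·C·DBC·DC·DBA·DBC·DBA·DBA·DBC·DC·DBA·DBC·DBA·DBC·DC·C·DBC·DC·DBA·DBC·DBA·DBA·DBC·DC·DBA·DBC·DBA·DBC·DC·C·DBC·DC·DBA·DBC·DC·C·DBC·DC·C·DBC·DC·DBA·DBC·DBA·DBC·DC·C·DBC·DC·DBA·DBC·DC·C·DBC·DC·DBA·DBC·DBA·DBA
    A ↦ C
    B ↦ DC
    C ↦ DBA
    D ↦ DBC

A->C, B->DC, C->DBA, D->DBC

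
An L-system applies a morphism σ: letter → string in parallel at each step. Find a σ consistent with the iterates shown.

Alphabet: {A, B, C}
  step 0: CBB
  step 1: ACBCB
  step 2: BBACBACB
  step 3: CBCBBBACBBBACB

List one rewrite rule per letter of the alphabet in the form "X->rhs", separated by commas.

A->BB, B->CB, C->A

  step 2 ⇒ step 3: BBACBACB ⇒ CB·CB·BB·A·CB·BB·A·CB
    A ↦ BB
    B ↦ CB
    C ↦ A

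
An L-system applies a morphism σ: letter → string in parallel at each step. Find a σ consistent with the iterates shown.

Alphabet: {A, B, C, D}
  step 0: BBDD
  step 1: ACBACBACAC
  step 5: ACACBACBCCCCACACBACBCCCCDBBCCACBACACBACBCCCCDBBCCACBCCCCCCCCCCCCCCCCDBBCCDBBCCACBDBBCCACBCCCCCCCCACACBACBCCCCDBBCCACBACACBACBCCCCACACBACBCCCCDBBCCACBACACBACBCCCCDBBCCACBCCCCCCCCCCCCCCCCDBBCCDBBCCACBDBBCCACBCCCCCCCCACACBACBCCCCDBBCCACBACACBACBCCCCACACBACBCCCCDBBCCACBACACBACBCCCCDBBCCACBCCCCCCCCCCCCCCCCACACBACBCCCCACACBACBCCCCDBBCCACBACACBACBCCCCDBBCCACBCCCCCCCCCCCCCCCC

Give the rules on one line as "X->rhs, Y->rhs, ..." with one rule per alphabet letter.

  step 0 ⇒ step 1: BBDD ⇒ ACB·ACB·AC·AC
    B ↦ ACB
    D ↦ AC
    A ↦ DBB  (constrained at step 1)
    C ↦ CC  (constrained at step 1)

A->DBB, B->ACB, C->CC, D->AC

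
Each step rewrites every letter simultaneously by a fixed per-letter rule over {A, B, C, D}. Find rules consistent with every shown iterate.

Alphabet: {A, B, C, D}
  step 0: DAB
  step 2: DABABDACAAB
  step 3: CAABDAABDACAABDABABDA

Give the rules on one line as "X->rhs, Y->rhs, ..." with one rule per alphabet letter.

A->AB, B->DA, C->D, D->CA

  step 2 ⇒ step 3: DABABDACAAB ⇒ CA·AB·DA·AB·DA·CA·AB·D·AB·AB·DA
    A ↦ AB
    B ↦ DA
    C ↦ D
    D ↦ CA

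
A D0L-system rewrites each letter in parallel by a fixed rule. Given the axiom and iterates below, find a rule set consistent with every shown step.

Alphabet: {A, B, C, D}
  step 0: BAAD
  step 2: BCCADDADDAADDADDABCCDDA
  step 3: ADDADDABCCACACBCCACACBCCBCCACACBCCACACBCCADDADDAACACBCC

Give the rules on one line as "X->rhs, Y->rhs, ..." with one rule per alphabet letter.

A->BCC, B->A, C->DDA, D->AC

  step 2 ⇒ step 3: BCCADDADDAADDADDABCCDDA ⇒ A·DDA·DDA·BCC·AC·AC·BCC·AC·AC·BCC·BCC·AC·AC·BCC·AC·AC·BCC·A·DDA·DDA·AC·AC·BCC
    A ↦ BCC
    B ↦ A
    C ↦ DDA
    D ↦ AC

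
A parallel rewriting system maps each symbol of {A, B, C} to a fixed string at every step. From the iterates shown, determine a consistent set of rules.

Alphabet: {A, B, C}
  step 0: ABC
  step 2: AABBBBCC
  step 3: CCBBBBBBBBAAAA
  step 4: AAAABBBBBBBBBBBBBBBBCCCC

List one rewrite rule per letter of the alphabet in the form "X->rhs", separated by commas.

A->C, B->BB, C->AA

  step 3 ⇒ step 4: CCBBBBBBBBAAAA ⇒ AA·AA·BB·BB·BB·BB·BB·BB·BB·BB·C·C·C·C
    A ↦ C
    B ↦ BB
    C ↦ AA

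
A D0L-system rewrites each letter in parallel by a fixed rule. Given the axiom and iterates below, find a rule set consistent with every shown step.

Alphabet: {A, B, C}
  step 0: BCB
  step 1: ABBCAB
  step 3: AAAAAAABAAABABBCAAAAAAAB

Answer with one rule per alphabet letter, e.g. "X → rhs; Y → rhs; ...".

  step 0 ⇒ step 1: BCB ⇒ AB·BC·AB
    B ↦ AB
    C ↦ BC
    A ↦ AA  (constrained at step 1)

A->AA, B->AB, C->BC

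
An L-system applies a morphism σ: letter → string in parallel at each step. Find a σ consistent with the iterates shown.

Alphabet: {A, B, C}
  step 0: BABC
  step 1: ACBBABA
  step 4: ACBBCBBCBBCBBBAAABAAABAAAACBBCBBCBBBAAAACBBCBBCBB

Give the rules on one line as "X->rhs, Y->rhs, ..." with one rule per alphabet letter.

A->CBB, B->A, C->BA

  step 0 ⇒ step 1: BABC ⇒ A·CBB·A·BA
    A ↦ CBB
    B ↦ A
    C ↦ BA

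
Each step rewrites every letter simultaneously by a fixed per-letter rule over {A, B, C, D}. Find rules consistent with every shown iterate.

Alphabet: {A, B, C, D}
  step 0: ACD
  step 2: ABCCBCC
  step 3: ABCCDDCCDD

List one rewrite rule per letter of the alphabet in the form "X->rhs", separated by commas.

  step 2 ⇒ step 3: ABCCBCC ⇒ AB·CC·D·D·CC·D·D
    A ↦ AB
    B ↦ CC
    C ↦ D
    D ↦ B  (constrained at step 0)

A->AB, B->CC, C->D, D->B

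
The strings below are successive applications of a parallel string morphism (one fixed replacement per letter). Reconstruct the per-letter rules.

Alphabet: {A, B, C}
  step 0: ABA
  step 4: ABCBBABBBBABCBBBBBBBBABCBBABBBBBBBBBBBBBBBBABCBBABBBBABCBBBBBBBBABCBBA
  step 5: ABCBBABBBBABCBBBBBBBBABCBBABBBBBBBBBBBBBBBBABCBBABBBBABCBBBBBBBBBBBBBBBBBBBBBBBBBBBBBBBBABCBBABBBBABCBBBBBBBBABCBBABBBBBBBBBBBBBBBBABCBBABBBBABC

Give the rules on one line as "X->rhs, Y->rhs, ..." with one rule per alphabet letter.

  step 4 ⇒ step 5: ABCBBABBBBABCBBBBBBBBABCBBABBBBBBBBBBBBBBBBABCBBABBBBABCBBBBBBBBABCBBA ⇒ ABC·BB·A·BB·BB·ABC·BB·BB·BB·BB·ABC·BB·A·BB·BB·BB·BB·BB·BB·BB·BB·ABC·BB·A·BB·BB·ABC·BB·BB·BB·BB·BB·BB·BB·BB·BB·BB·BB·BB·BB·BB·BB·BB·ABC·BB·A·BB·BB·ABC·BB·BB·BB·BB·ABC·BB·A·BB·BB·BB·BB·BB·BB·BB·BB·ABC·BB·A·BB·BB·ABC
    A ↦ ABC
    B ↦ BB
    C ↦ A

A->ABC, B->BB, C->A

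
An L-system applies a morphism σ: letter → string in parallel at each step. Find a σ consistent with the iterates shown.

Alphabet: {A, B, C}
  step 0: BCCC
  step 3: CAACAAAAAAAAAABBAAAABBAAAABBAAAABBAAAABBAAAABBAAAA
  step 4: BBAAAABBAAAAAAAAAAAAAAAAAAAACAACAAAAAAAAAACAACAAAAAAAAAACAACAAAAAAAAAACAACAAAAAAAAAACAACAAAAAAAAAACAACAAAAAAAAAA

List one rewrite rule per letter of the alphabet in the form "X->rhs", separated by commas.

A->AA, B->CAA, C->BB

  step 3 ⇒ step 4: CAACAAAAAAAAAABBAAAABBAAAABBAAAABBAAAABBAAAABBAAAA ⇒ BB·AA·AA·BB·AA·AA·AA·AA·AA·AA·AA·AA·AA·AA·CAA·CAA·AA·AA·AA·AA·CAA·CAA·AA·AA·AA·AA·CAA·CAA·AA·AA·AA·AA·CAA·CAA·AA·AA·AA·AA·CAA·CAA·AA·AA·AA·AA·CAA·CAA·AA·AA·AA·AA
    A ↦ AA
    B ↦ CAA
    C ↦ BB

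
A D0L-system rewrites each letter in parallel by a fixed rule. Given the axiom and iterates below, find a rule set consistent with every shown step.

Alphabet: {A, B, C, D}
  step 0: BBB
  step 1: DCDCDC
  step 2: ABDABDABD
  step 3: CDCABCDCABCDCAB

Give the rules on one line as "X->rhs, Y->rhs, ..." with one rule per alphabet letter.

  step 2 ⇒ step 3: ABDABDABD ⇒ C·DC·AB·C·DC·AB·C·DC·AB
    A ↦ C
    B ↦ DC
    D ↦ AB
  step 1 ⇒ step 2: DCDCDC ⇒ AB·D·AB·D·AB·D
    C ↦ D

A->C, B->DC, C->D, D->AB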